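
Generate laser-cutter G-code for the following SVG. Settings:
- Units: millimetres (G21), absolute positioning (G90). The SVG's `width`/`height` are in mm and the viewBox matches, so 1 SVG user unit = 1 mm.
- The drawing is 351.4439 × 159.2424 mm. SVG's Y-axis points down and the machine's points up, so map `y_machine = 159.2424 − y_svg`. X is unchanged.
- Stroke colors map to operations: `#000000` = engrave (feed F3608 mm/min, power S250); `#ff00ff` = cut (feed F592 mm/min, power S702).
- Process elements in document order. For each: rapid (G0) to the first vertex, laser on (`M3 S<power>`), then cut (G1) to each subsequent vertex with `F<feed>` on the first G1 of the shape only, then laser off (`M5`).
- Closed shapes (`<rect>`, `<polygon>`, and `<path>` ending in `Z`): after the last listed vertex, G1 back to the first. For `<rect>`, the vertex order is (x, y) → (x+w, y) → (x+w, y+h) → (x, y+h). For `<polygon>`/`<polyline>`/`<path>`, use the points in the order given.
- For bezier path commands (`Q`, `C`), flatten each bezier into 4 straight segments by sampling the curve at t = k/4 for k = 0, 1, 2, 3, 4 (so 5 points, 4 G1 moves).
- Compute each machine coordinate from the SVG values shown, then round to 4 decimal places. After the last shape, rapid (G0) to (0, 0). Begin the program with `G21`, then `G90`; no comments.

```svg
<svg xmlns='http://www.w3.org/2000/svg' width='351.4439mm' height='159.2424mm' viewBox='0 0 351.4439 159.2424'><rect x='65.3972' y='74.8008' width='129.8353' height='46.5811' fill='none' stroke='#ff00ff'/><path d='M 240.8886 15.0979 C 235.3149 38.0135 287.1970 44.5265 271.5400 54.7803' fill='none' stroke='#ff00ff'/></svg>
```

G21
G90
G0 X65.3972 Y84.4416
M3 S702
G1 X195.2325 Y84.4416 F592
G1 X195.2325 Y37.8605
G1 X65.3972 Y37.8605
G1 X65.3972 Y84.4416
M5
G0 X240.8886 Y144.1445
M3 S702
G1 X245.5282 Y129.7185 F592
G1 X259.9955 Y119.5551
G1 X272.5722 Y111.7658
G1 X271.5400 Y104.4621
M5
G0 X0.0000 Y0.0000

Since the viewBox matches the mm dimensions, user units are millimetres directly. The only transform is the Y-flip y_m = 159.2424 − y_svg.

Shape 1 is a rectangle drawn with `<rect>`. Its stroke #ff00ff means cut at S702, F592. After flipping Y the toolpath is (65.3972,84.4416) → (195.2325,84.4416) → (195.2325,37.8605) → (65.3972,37.8605) → (65.3972,84.4416), returning to the start.

Shape 2 is a cubic bezier drawn with `<path>`. Its stroke #ff00ff means cut at S702, F592. After flipping Y the toolpath is (240.8886,144.1445) → (245.5282,129.7185) → (259.9955,119.5551) → (272.5722,111.7658) → (271.5400,104.4621).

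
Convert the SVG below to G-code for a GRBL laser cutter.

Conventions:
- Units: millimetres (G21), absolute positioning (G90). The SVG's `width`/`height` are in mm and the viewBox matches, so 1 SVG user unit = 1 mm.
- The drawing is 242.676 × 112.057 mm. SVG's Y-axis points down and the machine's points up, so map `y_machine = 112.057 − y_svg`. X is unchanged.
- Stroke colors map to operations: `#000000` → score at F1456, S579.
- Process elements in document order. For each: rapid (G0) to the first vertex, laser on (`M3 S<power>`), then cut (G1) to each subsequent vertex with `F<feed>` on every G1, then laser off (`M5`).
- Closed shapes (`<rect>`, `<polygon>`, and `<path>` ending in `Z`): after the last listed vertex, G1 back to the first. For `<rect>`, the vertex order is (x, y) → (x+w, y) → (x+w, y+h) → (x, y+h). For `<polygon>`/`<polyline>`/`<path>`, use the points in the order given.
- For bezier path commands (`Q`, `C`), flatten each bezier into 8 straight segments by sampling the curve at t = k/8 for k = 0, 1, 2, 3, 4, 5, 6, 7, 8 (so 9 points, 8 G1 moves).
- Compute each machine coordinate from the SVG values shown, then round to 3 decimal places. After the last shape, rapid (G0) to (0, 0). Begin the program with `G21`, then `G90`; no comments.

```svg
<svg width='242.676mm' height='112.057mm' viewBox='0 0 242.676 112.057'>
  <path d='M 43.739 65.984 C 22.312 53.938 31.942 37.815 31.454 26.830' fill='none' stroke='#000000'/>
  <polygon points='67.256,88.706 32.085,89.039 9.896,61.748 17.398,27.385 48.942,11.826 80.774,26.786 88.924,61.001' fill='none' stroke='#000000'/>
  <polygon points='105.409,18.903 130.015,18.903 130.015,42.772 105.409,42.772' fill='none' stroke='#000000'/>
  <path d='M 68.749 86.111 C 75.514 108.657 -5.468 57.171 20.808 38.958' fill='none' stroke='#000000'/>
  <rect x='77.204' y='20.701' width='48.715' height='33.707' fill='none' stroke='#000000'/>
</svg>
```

G21
G90
G0 X43.739 Y46.073
M3 S579
G1 X37.079 Y50.763 F1456
G1 X32.849 Y55.728 F1456
G1 X30.564 Y60.859 F1456
G1 X29.744 Y66.048 F1456
G1 X29.906 Y71.187 F1456
G1 X30.566 Y76.169 F1456
G1 X31.243 Y80.885 F1456
G1 X31.454 Y85.227 F1456
M5
G0 X67.256 Y23.351
M3 S579
G1 X32.085 Y23.018 F1456
G1 X9.896 Y50.309 F1456
G1 X17.398 Y84.672 F1456
G1 X48.942 Y100.231 F1456
G1 X80.774 Y85.271 F1456
G1 X88.924 Y51.056 F1456
G1 X67.256 Y23.351 F1456
M5
G0 X105.409 Y93.154
M3 S579
G1 X130.015 Y93.154 F1456
G1 X130.015 Y69.285 F1456
G1 X105.409 Y69.285 F1456
G1 X105.409 Y93.154 F1456
M5
G0 X68.749 Y25.946
M3 S579
G1 X67.554 Y20.752 F1456
G1 X60.417 Y21.241 F1456
G1 X49.625 Y26.155 F1456
G1 X37.462 Y34.238 F1456
G1 X26.214 Y44.231 F1456
G1 X18.165 Y54.877 F1456
G1 X15.601 Y64.919 F1456
G1 X20.808 Y73.099 F1456
M5
G0 X77.204 Y91.356
M3 S579
G1 X125.919 Y91.356 F1456
G1 X125.919 Y57.649 F1456
G1 X77.204 Y57.649 F1456
G1 X77.204 Y91.356 F1456
M5
G0 X0.000 Y0.000

viewBox `0 0 242.676 112.057` with mm width/height → 1 unit = 1 mm. Flip: y_m = 112.057 − y_svg.

**Shape 1** — `<path>` cubic bezier, stroke `#000000` → score (S579, F1456). Control points (SVG): P0=(43.739,65.984), P1=(22.312,53.938), P2=(31.942,37.815), P3=(31.454,26.830); sampled at t=k/8. Machine vertices: (43.739,46.073) → (37.079,50.763) → (32.849,55.728) → (30.564,60.859) → (29.744,66.048) → (29.906,71.187) → (30.566,76.169) → (31.243,80.885) → (31.454,85.227). Open path.

**Shape 2** — `<polygon>` regular polygon, stroke `#000000` → score (S579, F1456). Machine vertices: (67.256,23.351) → (32.085,23.018) → (9.896,50.309) → (17.398,84.672) → (48.942,100.231) → (80.774,85.271) → (88.924,51.056) → (67.256,23.351). Closed: final G1 returns to the first vertex.

**Shape 3** — `<polygon>` rectangle, stroke `#000000` → score (S579, F1456). Machine vertices: (105.409,93.154) → (130.015,93.154) → (130.015,69.285) → (105.409,69.285) → (105.409,93.154). Closed: final G1 returns to the first vertex.

**Shape 4** — `<path>` cubic bezier, stroke `#000000` → score (S579, F1456). Control points (SVG): P0=(68.749,86.111), P1=(75.514,108.657), P2=(-5.468,57.171), P3=(20.808,38.958); sampled at t=k/8. Machine vertices: (68.749,25.946) → (67.554,20.752) → (60.417,21.241) → (49.625,26.155) → (37.462,34.238) → (26.214,44.231) → (18.165,54.877) → (15.601,64.919) → (20.808,73.099). Open path.

**Shape 5** — `<rect>` rectangle, stroke `#000000` → score (S579, F1456). Machine vertices: (77.204,91.356) → (125.919,91.356) → (125.919,57.649) → (77.204,57.649) → (77.204,91.356). Closed: final G1 returns to the first vertex.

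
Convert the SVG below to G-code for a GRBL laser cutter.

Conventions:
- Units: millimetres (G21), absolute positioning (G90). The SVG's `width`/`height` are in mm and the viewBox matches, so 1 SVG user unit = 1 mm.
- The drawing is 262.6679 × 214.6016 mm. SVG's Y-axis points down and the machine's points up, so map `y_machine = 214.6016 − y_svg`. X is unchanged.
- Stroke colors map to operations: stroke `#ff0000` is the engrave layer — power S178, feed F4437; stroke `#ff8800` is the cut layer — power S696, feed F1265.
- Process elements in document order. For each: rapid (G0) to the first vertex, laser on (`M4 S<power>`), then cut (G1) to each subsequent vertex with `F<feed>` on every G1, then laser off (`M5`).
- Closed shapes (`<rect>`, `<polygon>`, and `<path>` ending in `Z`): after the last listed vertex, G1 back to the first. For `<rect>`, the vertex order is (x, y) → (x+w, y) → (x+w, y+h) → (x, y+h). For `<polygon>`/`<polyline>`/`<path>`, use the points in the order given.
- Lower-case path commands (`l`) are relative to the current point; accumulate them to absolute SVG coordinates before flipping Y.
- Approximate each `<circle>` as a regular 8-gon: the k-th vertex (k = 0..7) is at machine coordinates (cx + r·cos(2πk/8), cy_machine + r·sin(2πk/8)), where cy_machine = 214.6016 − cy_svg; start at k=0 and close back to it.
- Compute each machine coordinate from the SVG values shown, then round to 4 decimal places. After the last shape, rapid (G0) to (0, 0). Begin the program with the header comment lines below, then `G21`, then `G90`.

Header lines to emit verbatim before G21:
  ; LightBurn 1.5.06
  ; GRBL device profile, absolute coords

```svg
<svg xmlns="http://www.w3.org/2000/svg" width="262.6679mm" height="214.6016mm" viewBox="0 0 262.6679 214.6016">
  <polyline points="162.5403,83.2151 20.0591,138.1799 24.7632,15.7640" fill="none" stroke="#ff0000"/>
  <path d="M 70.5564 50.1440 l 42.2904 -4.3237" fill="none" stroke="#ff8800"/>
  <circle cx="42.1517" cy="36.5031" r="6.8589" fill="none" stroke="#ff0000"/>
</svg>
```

viewBox `0 0 262.6679 214.6016` with mm width/height → 1 unit = 1 mm. Flip: y_m = 214.6016 − y_svg.

**Shape 1** — `<polyline>` open polyline, stroke `#ff0000` → engrave (S178, F4437). Machine vertices: (162.5403,131.3865) → (20.0591,76.4217) → (24.7632,198.8376). Open path.

**Shape 2** — `<path>` line segment, stroke `#ff8800` → cut (S696, F1265). Machine vertices: (70.5564,164.4576) → (112.8468,168.7813). Open path.

**Shape 3** — `<circle>` circle, stroke `#ff0000` → engrave (S178, F4437). Machine vertices: (49.0106,178.0985) → (47.0017,182.9485) → (42.1517,184.9574) → (37.3017,182.9485) → (35.2928,178.0985) → (37.3017,173.2485) → (42.1517,171.2396) → (47.0017,173.2485) → (49.0106,178.0985). Closed: final G1 returns to the first vertex.

; LightBurn 1.5.06
; GRBL device profile, absolute coords
G21
G90
G0 X162.5403 Y131.3865
M4 S178
G1 X20.0591 Y76.4217 F4437
G1 X24.7632 Y198.8376 F4437
M5
G0 X70.5564 Y164.4576
M4 S696
G1 X112.8468 Y168.7813 F1265
M5
G0 X49.0106 Y178.0985
M4 S178
G1 X47.0017 Y182.9485 F4437
G1 X42.1517 Y184.9574 F4437
G1 X37.3017 Y182.9485 F4437
G1 X35.2928 Y178.0985 F4437
G1 X37.3017 Y173.2485 F4437
G1 X42.1517 Y171.2396 F4437
G1 X47.0017 Y173.2485 F4437
G1 X49.0106 Y178.0985 F4437
M5
G0 X0.0000 Y0.0000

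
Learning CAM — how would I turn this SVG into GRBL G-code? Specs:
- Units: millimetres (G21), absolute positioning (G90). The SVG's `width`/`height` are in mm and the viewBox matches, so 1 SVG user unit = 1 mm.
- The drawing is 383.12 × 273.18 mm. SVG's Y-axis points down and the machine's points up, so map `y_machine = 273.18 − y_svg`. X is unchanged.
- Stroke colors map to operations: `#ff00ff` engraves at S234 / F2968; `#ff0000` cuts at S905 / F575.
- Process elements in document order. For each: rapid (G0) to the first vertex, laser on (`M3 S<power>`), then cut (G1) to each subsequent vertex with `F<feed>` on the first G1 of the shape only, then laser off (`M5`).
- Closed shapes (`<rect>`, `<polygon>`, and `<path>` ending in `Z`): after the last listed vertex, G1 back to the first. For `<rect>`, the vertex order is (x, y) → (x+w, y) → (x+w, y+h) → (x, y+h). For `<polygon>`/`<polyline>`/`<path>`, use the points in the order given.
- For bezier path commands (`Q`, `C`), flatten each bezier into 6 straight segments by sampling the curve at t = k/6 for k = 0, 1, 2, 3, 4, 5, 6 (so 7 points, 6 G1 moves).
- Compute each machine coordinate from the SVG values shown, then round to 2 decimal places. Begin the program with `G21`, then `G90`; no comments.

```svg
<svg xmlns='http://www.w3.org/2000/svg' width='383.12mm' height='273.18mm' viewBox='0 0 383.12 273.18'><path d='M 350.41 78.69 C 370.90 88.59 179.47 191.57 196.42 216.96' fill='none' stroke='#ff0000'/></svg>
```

1 u = 1 mm; y_m = 273.18 − y.

[1] `<path>` cubic bezier, #ff0000→cut S905 F575: (350.41,194.49) → (344.94,182.57) → (315.83,159.88) → (274.74,131.16) → (233.36,101.15) → (203.36,74.59) → (196.42,56.22)

G21
G90
G0 X350.41 Y194.49
M3 S905
G1 X344.94 Y182.57 F575
G1 X315.83 Y159.88
G1 X274.74 Y131.16
G1 X233.36 Y101.15
G1 X203.36 Y74.59
G1 X196.42 Y56.22
M5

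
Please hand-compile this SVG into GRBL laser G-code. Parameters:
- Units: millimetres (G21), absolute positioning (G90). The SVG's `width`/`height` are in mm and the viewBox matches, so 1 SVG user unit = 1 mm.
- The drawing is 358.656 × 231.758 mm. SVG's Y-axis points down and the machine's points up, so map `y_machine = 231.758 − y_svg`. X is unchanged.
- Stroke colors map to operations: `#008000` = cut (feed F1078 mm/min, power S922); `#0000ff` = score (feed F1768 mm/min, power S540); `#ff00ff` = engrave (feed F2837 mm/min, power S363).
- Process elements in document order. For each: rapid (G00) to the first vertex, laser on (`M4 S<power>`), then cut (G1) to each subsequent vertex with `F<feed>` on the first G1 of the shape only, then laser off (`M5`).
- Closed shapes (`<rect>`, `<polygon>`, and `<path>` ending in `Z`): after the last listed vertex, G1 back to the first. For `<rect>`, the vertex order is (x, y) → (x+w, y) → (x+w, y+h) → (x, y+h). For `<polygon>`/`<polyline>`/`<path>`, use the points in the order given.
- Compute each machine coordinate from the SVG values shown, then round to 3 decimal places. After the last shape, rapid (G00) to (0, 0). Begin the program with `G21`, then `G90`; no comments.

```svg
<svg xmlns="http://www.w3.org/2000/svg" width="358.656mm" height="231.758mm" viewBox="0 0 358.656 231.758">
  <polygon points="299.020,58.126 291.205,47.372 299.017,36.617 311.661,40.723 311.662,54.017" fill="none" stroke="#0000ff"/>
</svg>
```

1 u = 1 mm; y_m = 231.758 − y.

[1] `<polygon>` regular polygon, #0000ff→score S540 F1768: (299.020,173.632) → (291.205,184.386) → (299.017,195.141) → (311.661,191.035) → (311.662,177.741) → (299.020,173.632) (closed)

G21
G90
G00 X299.020 Y173.632
M4 S540
G1 X291.205 Y184.386 F1768
G1 X299.017 Y195.141
G1 X311.661 Y191.035
G1 X311.662 Y177.741
G1 X299.020 Y173.632
M5
G00 X0.000 Y0.000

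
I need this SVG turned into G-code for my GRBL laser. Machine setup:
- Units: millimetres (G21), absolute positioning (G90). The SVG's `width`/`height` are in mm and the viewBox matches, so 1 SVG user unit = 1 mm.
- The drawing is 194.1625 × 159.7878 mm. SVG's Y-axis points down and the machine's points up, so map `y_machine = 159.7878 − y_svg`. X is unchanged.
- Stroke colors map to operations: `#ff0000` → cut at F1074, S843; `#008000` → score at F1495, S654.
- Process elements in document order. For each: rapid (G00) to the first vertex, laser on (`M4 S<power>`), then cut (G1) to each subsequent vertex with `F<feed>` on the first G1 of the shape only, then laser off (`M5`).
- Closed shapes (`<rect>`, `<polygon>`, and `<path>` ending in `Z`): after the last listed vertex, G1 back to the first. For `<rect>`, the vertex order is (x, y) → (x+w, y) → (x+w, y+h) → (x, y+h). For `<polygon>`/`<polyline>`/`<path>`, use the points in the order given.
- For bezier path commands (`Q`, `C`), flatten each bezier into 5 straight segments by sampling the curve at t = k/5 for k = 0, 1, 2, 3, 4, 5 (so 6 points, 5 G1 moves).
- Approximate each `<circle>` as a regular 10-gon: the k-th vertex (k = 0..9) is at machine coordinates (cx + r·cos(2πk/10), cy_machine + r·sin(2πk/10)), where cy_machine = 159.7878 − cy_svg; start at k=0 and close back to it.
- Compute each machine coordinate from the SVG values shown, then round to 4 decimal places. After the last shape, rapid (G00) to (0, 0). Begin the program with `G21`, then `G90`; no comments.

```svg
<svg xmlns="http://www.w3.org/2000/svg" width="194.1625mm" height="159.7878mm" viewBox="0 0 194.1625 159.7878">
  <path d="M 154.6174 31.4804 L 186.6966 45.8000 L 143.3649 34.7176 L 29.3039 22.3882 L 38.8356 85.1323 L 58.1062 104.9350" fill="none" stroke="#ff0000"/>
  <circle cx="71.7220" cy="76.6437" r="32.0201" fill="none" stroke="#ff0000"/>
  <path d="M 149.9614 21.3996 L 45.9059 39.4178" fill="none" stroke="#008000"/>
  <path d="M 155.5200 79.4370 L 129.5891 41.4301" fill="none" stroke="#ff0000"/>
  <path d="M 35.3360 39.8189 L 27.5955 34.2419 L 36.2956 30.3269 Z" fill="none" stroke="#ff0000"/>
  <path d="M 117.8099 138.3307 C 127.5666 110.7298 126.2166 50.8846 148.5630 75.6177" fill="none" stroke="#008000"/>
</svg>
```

Since the viewBox matches the mm dimensions, user units are millimetres directly. The only transform is the Y-flip y_m = 159.7878 − y_svg.

Shape 1 is a open polyline drawn with `<path>`. Its stroke #ff0000 means cut at S843, F1074. After flipping Y the toolpath is (154.6174,128.3074) → (186.6966,113.9878) → (143.3649,125.0702) → (29.3039,137.3996) → (38.8356,74.6555) → (58.1062,54.8528).

Shape 2 is a circle drawn with `<circle>`. Its stroke #ff0000 means cut at S843, F1074. After flipping Y the toolpath is (103.7421,83.1441) → (97.6268,101.9650) → (81.6168,113.5970) → (61.8272,113.5970) → (45.8172,101.9650) → (39.7019,83.1441) → (45.8172,64.3232) → (61.8272,52.6912) → (81.6168,52.6912) → (97.6268,64.3232) → (103.7421,83.1441), returning to the start.

Shape 3 is a line segment drawn with `<path>`. Its stroke #008000 means score at S654, F1495. After flipping Y the toolpath is (149.9614,138.3882) → (45.9059,120.3700).

Shape 4 is a line segment drawn with `<path>`. Its stroke #ff0000 means cut at S843, F1074. After flipping Y the toolpath is (155.5200,80.3508) → (129.5891,118.3577).

Shape 5 is a regular polygon drawn with `<path>`. Its stroke #ff0000 means cut at S843, F1074. After flipping Y the toolpath is (35.3360,119.9689) → (27.5955,125.5459) → (36.2956,129.4609) → (35.3360,119.9689), returning to the start.

Shape 6 is a cubic bezier drawn with `<path>`. Its stroke #008000 means score at S654, F1495. After flipping Y the toolpath is (117.8099,21.4571) → (122.6095,40.9524) → (126.4141,62.5788) → (130.8942,80.7289) → (137.7203,89.7951) → (148.5630,84.1701).

G21
G90
G00 X154.6174 Y128.3074
M4 S843
G1 X186.6966 Y113.9878 F1074
G1 X143.3649 Y125.0702
G1 X29.3039 Y137.3996
G1 X38.8356 Y74.6555
G1 X58.1062 Y54.8528
M5
G00 X103.7421 Y83.1441
M4 S843
G1 X97.6268 Y101.9650 F1074
G1 X81.6168 Y113.5970
G1 X61.8272 Y113.5970
G1 X45.8172 Y101.9650
G1 X39.7019 Y83.1441
G1 X45.8172 Y64.3232
G1 X61.8272 Y52.6912
G1 X81.6168 Y52.6912
G1 X97.6268 Y64.3232
G1 X103.7421 Y83.1441
M5
G00 X149.9614 Y138.3882
M4 S654
G1 X45.9059 Y120.3700 F1495
M5
G00 X155.5200 Y80.3508
M4 S843
G1 X129.5891 Y118.3577 F1074
M5
G00 X35.3360 Y119.9689
M4 S843
G1 X27.5955 Y125.5459 F1074
G1 X36.2956 Y129.4609
G1 X35.3360 Y119.9689
M5
G00 X117.8099 Y21.4571
M4 S654
G1 X122.6095 Y40.9524 F1495
G1 X126.4141 Y62.5788
G1 X130.8942 Y80.7289
G1 X137.7203 Y89.7951
G1 X148.5630 Y84.1701
M5
G00 X0.0000 Y0.0000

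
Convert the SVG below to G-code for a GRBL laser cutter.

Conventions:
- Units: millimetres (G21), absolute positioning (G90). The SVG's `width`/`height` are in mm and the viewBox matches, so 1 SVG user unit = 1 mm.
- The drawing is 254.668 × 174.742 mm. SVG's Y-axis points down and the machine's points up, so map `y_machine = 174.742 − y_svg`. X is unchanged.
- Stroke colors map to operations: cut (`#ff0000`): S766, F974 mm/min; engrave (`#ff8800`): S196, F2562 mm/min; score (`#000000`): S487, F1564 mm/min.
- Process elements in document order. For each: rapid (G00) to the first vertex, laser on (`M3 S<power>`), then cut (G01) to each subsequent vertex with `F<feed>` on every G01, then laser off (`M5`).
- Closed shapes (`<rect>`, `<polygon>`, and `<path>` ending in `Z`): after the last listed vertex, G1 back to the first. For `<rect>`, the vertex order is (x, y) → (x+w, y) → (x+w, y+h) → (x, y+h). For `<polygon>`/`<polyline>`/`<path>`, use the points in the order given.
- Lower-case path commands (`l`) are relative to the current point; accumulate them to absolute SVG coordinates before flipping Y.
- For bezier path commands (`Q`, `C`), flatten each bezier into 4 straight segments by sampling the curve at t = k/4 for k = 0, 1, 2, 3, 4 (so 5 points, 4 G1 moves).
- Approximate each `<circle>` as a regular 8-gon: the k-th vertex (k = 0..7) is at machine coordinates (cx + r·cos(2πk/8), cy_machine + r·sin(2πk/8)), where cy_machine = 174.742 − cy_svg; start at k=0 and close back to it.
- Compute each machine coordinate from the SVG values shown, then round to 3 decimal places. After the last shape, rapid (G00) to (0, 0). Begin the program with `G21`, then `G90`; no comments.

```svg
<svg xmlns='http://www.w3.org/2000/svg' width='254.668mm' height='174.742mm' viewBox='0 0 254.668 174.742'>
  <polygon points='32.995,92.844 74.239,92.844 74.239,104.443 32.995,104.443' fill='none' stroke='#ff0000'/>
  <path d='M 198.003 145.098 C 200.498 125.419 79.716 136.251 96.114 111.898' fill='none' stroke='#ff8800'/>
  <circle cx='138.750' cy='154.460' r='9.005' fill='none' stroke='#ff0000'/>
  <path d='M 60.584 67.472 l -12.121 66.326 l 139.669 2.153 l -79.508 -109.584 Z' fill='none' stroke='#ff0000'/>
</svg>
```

G21
G90
G00 X32.995 Y81.898
M3 S766
G01 X74.239 Y81.898 F974
G01 X74.239 Y70.299 F974
G01 X32.995 Y70.299 F974
G01 X32.995 Y81.898 F974
M5
G00 X198.003 Y29.644
M3 S196
G01 X180.829 Y39.709 F2562
G01 X141.845 Y44.491 F2562
G01 X105.467 Y50.150 F2562
G01 X96.114 Y62.844 F2562
M5
G00 X147.755 Y20.282
M3 S766
G01 X145.117 Y26.649 F974
G01 X138.750 Y29.287 F974
G01 X132.383 Y26.649 F974
G01 X129.745 Y20.282 F974
G01 X132.383 Y13.915 F974
G01 X138.750 Y11.277 F974
G01 X145.117 Y13.915 F974
G01 X147.755 Y20.282 F974
M5
G00 X60.584 Y107.270
M3 S766
G01 X48.463 Y40.944 F974
G01 X188.132 Y38.791 F974
G01 X108.624 Y148.375 F974
G01 X60.584 Y107.270 F974
M5
G00 X0.000 Y0.000

1 u = 1 mm; y_m = 174.742 − y.

[1] `<polygon>` rectangle, #ff0000→cut S766 F974: (32.995,81.898) → (74.239,81.898) → (74.239,70.299) → (32.995,70.299) → (32.995,81.898) (closed)

[2] `<path>` cubic bezier, #ff8800→engrave S196 F2562: (198.003,29.644) → (180.829,39.709) → (141.845,44.491) → (105.467,50.150) → (96.114,62.844)

[3] `<circle>` circle, #ff0000→cut S766 F974: (147.755,20.282) → (145.117,26.649) → (138.750,29.287) → (132.383,26.649) → (129.745,20.282) → (132.383,13.915) → (138.750,11.277) → (145.117,13.915) → (147.755,20.282) (closed)

[4] `<path>` closed polygon, #ff0000→cut S766 F974: (60.584,107.270) → (48.463,40.944) → (188.132,38.791) → (108.624,148.375) → (60.584,107.270) (closed)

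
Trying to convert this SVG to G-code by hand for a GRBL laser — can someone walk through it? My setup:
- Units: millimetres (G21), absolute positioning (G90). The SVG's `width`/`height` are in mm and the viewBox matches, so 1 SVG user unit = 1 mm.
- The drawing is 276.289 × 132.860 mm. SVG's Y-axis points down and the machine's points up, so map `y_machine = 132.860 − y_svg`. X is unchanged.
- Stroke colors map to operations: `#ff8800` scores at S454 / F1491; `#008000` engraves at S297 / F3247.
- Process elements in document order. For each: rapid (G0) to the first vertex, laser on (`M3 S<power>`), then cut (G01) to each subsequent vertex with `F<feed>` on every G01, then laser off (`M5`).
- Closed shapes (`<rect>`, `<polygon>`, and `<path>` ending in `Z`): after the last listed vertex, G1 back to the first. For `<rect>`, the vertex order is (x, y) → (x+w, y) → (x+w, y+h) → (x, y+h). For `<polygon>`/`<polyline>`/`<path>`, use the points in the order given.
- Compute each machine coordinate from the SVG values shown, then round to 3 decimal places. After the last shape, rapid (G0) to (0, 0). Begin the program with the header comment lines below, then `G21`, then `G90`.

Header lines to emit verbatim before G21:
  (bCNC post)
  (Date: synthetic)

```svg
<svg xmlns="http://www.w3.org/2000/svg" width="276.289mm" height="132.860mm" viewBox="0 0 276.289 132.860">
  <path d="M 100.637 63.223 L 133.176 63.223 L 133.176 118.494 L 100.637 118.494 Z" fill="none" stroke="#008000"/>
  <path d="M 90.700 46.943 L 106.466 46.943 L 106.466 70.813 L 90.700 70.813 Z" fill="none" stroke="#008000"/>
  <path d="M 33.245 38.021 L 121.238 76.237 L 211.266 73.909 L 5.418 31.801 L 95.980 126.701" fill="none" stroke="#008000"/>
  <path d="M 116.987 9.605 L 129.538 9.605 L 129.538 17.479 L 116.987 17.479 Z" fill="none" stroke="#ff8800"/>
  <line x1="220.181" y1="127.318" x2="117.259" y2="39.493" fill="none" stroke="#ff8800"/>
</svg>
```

(bCNC post)
(Date: synthetic)
G21
G90
G0 X100.637 Y69.637
M3 S297
G01 X133.176 Y69.637 F3247
G01 X133.176 Y14.366 F3247
G01 X100.637 Y14.366 F3247
G01 X100.637 Y69.637 F3247
M5
G0 X90.700 Y85.917
M3 S297
G01 X106.466 Y85.917 F3247
G01 X106.466 Y62.047 F3247
G01 X90.700 Y62.047 F3247
G01 X90.700 Y85.917 F3247
M5
G0 X33.245 Y94.839
M3 S297
G01 X121.238 Y56.623 F3247
G01 X211.266 Y58.951 F3247
G01 X5.418 Y101.059 F3247
G01 X95.980 Y6.159 F3247
M5
G0 X116.987 Y123.255
M3 S454
G01 X129.538 Y123.255 F1491
G01 X129.538 Y115.381 F1491
G01 X116.987 Y115.381 F1491
G01 X116.987 Y123.255 F1491
M5
G0 X220.181 Y5.542
M3 S454
G01 X117.259 Y93.367 F1491
M5
G0 X0.000 Y0.000

viewBox `0 0 276.289 132.860` with mm width/height → 1 unit = 1 mm. Flip: y_m = 132.860 − y_svg.

**Shape 1** — `<path>` rectangle, stroke `#008000` → engrave (S297, F3247). Machine vertices: (100.637,69.637) → (133.176,69.637) → (133.176,14.366) → (100.637,14.366) → (100.637,69.637). Closed: final G1 returns to the first vertex.

**Shape 2** — `<path>` rectangle, stroke `#008000` → engrave (S297, F3247). Machine vertices: (90.700,85.917) → (106.466,85.917) → (106.466,62.047) → (90.700,62.047) → (90.700,85.917). Closed: final G1 returns to the first vertex.

**Shape 3** — `<path>` open polyline, stroke `#008000` → engrave (S297, F3247). Machine vertices: (33.245,94.839) → (121.238,56.623) → (211.266,58.951) → (5.418,101.059) → (95.980,6.159). Open path.

**Shape 4** — `<path>` rectangle, stroke `#ff8800` → score (S454, F1491). Machine vertices: (116.987,123.255) → (129.538,123.255) → (129.538,115.381) → (116.987,115.381) → (116.987,123.255). Closed: final G1 returns to the first vertex.

**Shape 5** — `<line>` line segment, stroke `#ff8800` → score (S454, F1491). Machine vertices: (220.181,5.542) → (117.259,93.367). Open path.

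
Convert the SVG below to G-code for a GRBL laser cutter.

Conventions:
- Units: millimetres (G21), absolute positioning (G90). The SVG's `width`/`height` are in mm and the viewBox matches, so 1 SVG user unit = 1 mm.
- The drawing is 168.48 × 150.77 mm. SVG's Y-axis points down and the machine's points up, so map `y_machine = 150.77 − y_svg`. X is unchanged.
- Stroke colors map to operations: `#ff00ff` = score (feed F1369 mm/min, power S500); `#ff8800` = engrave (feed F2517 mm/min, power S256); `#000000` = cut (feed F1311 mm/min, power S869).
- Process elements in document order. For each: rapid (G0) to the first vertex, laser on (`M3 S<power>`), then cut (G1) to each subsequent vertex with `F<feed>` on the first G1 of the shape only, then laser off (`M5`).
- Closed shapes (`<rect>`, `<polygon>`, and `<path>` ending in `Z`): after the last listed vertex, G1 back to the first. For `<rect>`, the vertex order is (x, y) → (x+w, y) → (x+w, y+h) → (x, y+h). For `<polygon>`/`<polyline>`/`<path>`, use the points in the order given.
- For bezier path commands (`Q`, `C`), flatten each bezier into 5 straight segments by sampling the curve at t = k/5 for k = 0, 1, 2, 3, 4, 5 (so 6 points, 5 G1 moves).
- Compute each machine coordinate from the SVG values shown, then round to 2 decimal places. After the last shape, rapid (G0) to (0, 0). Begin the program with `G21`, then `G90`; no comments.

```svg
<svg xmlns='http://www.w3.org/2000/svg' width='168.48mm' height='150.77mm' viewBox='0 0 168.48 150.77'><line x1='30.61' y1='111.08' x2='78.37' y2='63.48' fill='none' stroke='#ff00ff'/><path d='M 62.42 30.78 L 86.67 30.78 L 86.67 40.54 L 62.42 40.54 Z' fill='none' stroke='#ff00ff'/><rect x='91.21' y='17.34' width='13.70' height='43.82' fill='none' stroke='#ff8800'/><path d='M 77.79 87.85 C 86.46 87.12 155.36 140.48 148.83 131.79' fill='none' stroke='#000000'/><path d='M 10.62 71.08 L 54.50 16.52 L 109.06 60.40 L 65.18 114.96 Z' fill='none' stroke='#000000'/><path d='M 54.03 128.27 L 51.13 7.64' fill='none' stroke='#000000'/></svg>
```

G21
G90
G0 X30.61 Y39.69
M3 S500
G1 X78.37 Y87.29 F1369
M5
G0 X62.42 Y119.99
M3 S500
G1 X86.67 Y119.99 F1369
G1 X86.67 Y110.23
G1 X62.42 Y110.23
G1 X62.42 Y119.99
M5
G0 X91.21 Y133.43
M3 S256
G1 X104.91 Y133.43 F2517
G1 X104.91 Y89.61
G1 X91.21 Y89.61
G1 X91.21 Y133.43
M5
G0 X77.79 Y62.92
M3 S869
G1 X89.13 Y57.80 F1311
G1 X108.42 Y45.27
G1 X129.14 Y30.90
G1 X144.78 Y20.28
G1 X148.83 Y18.98
M5
G0 X10.62 Y79.69
M3 S869
G1 X54.50 Y134.25 F1311
G1 X109.06 Y90.37
G1 X65.18 Y35.81
G1 X10.62 Y79.69
M5
G0 X54.03 Y22.50
M3 S869
G1 X51.13 Y143.13 F1311
M5
G0 X0.00 Y0.00

Since the viewBox matches the mm dimensions, user units are millimetres directly. The only transform is the Y-flip y_m = 150.77 − y_svg.

Shape 1 is a line segment drawn with `<line>`. Its stroke #ff00ff means score at S500, F1369. After flipping Y the toolpath is (30.61,39.69) → (78.37,87.29).

Shape 2 is a rectangle drawn with `<path>`. Its stroke #ff00ff means score at S500, F1369. After flipping Y the toolpath is (62.42,119.99) → (86.67,119.99) → (86.67,110.23) → (62.42,110.23) → (62.42,119.99), returning to the start.

Shape 3 is a rectangle drawn with `<rect>`. Its stroke #ff8800 means engrave at S256, F2517. After flipping Y the toolpath is (91.21,133.43) → (104.91,133.43) → (104.91,89.61) → (91.21,89.61) → (91.21,133.43), returning to the start.

Shape 4 is a cubic bezier drawn with `<path>`. Its stroke #000000 means cut at S869, F1311. After flipping Y the toolpath is (77.79,62.92) → (89.13,57.80) → (108.42,45.27) → (129.14,30.90) → (144.78,20.28) → (148.83,18.98).

Shape 5 is a regular polygon drawn with `<path>`. Its stroke #000000 means cut at S869, F1311. After flipping Y the toolpath is (10.62,79.69) → (54.50,134.25) → (109.06,90.37) → (65.18,35.81) → (10.62,79.69), returning to the start.

Shape 6 is a line segment drawn with `<path>`. Its stroke #000000 means cut at S869, F1311. After flipping Y the toolpath is (54.03,22.50) → (51.13,143.13).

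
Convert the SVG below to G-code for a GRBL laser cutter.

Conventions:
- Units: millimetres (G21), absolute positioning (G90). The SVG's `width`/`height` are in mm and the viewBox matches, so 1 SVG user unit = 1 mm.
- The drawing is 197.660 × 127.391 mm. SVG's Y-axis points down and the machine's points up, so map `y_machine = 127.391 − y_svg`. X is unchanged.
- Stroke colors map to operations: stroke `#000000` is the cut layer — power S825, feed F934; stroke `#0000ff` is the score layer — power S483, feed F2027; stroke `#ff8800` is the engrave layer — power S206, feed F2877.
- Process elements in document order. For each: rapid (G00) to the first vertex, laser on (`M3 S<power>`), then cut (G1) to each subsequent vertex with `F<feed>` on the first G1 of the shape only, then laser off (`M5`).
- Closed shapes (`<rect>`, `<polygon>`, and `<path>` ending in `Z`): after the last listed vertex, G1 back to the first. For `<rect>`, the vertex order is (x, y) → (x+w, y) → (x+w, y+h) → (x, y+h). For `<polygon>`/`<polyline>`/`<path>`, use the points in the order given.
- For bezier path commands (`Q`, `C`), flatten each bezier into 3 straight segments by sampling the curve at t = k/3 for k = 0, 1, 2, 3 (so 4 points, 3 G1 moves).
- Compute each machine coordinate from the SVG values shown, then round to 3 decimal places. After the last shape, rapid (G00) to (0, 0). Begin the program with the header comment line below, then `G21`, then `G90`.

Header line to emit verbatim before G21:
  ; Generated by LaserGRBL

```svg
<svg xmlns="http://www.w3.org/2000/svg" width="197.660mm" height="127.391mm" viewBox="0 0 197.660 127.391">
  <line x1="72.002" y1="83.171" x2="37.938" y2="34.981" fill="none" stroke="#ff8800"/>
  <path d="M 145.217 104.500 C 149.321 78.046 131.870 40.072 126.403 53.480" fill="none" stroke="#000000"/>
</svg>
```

; Generated by LaserGRBL
G21
G90
G00 X72.002 Y44.220
M3 S206
G1 X37.938 Y92.410 F2877
M5
G00 X145.217 Y22.891
M3 S825
G1 X143.378 Y50.855 F934
G1 X134.622 Y72.521
G1 X126.403 Y73.911
M5
G00 X0.000 Y0.000

Since the viewBox matches the mm dimensions, user units are millimetres directly. The only transform is the Y-flip y_m = 127.391 − y_svg.

Shape 1 is a line segment drawn with `<line>`. Its stroke #ff8800 means engrave at S206, F2877. After flipping Y the toolpath is (72.002,44.220) → (37.938,92.410).

Shape 2 is a cubic bezier drawn with `<path>`. Its stroke #000000 means cut at S825, F934. After flipping Y the toolpath is (145.217,22.891) → (143.378,50.855) → (134.622,72.521) → (126.403,73.911).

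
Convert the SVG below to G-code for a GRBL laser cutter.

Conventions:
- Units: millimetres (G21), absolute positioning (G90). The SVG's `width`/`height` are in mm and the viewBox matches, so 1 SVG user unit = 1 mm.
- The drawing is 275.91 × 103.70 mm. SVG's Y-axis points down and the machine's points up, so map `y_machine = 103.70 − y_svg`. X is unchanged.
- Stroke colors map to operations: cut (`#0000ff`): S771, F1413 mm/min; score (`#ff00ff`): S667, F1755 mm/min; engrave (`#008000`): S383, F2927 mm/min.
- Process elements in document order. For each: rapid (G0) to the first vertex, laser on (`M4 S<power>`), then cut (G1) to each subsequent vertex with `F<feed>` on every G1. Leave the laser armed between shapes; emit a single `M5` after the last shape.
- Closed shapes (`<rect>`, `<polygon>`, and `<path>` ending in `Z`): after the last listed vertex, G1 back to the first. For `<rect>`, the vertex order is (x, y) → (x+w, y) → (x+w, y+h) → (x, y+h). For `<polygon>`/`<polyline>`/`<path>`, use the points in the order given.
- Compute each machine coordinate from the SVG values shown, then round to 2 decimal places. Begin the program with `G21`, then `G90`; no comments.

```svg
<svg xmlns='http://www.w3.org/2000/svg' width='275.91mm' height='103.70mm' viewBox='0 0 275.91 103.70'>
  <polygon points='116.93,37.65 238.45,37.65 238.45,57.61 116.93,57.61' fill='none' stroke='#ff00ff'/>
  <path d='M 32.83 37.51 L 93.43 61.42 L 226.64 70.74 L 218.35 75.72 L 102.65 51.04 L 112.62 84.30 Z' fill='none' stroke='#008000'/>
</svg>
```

G21
G90
G0 X116.93 Y66.05
M4 S667
G1 X238.45 Y66.05 F1755
G1 X238.45 Y46.09 F1755
G1 X116.93 Y46.09 F1755
G1 X116.93 Y66.05 F1755
G0 X32.83 Y66.19
M4 S383
G1 X93.43 Y42.28 F2927
G1 X226.64 Y32.96 F2927
G1 X218.35 Y27.98 F2927
G1 X102.65 Y52.66 F2927
G1 X112.62 Y19.40 F2927
G1 X32.83 Y66.19 F2927
M5

Since the viewBox matches the mm dimensions, user units are millimetres directly. The only transform is the Y-flip y_m = 103.70 − y_svg.

Shape 1 is a rectangle drawn with `<polygon>`. Its stroke #ff00ff means score at S667, F1755. After flipping Y the toolpath is (116.93,66.05) → (238.45,66.05) → (238.45,46.09) → (116.93,46.09) → (116.93,66.05), returning to the start.

Shape 2 is a closed polygon drawn with `<path>`. Its stroke #008000 means engrave at S383, F2927. After flipping Y the toolpath is (32.83,66.19) → (93.43,42.28) → (226.64,32.96) → (218.35,27.98) → (102.65,52.66) → (112.62,19.40) → (32.83,66.19), returning to the start.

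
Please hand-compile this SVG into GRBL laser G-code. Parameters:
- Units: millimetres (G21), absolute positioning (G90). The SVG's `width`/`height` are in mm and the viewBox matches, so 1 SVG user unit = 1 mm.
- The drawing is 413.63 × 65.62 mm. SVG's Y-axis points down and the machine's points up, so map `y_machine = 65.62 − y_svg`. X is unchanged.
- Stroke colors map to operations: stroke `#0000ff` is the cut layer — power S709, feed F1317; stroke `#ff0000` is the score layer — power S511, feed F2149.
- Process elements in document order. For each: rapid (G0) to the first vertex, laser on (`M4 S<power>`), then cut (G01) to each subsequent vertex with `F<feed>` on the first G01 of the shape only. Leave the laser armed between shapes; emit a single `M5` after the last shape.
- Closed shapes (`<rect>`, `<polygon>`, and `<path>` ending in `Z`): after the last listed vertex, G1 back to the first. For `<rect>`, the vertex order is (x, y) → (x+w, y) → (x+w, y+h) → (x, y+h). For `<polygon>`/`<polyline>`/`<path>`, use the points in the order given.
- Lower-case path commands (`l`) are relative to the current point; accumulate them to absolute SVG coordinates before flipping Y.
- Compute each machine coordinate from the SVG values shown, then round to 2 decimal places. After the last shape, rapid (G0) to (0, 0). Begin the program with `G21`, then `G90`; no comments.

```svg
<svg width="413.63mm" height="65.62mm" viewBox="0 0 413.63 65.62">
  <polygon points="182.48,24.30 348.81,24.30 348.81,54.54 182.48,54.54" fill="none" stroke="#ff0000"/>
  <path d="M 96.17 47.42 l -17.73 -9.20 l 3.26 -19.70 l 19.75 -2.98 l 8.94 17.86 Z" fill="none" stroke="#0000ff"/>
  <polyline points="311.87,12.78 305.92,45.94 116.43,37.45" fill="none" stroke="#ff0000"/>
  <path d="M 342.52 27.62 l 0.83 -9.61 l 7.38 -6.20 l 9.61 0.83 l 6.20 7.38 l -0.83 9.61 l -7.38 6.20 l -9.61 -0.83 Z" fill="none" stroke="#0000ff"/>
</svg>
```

G21
G90
G0 X182.48 Y41.32
M4 S511
G01 X348.81 Y41.32 F2149
G01 X348.81 Y11.08
G01 X182.48 Y11.08
G01 X182.48 Y41.32
G0 X96.17 Y18.20
M4 S709
G01 X78.44 Y27.40 F1317
G01 X81.70 Y47.10
G01 X101.45 Y50.08
G01 X110.39 Y32.22
G01 X96.17 Y18.20
G0 X311.87 Y52.84
M4 S511
G01 X305.92 Y19.68 F2149
G01 X116.43 Y28.17
G0 X342.52 Y38.00
M4 S709
G01 X343.35 Y47.61 F1317
G01 X350.73 Y53.81
G01 X360.34 Y52.98
G01 X366.54 Y45.60
G01 X365.71 Y35.99
G01 X358.33 Y29.79
G01 X348.72 Y30.62
G01 X342.52 Y38.00
M5
G0 X0.00 Y0.00

viewBox `0 0 413.63 65.62` with mm width/height → 1 unit = 1 mm. Flip: y_m = 65.62 − y_svg.

**Shape 1** — `<polygon>` rectangle, stroke `#ff0000` → score (S511, F2149). Machine vertices: (182.48,41.32) → (348.81,41.32) → (348.81,11.08) → (182.48,11.08) → (182.48,41.32). Closed: final G1 returns to the first vertex.

**Shape 2** — `<path>` regular polygon, stroke `#0000ff` → cut (S709, F1317). Machine vertices: (96.17,18.20) → (78.44,27.40) → (81.70,47.10) → (101.45,50.08) → (110.39,32.22) → (96.17,18.20). Closed: final G1 returns to the first vertex.

**Shape 3** — `<polyline>` open polyline, stroke `#ff0000` → score (S511, F2149). Machine vertices: (311.87,52.84) → (305.92,19.68) → (116.43,28.17). Open path.

**Shape 4** — `<path>` regular polygon, stroke `#0000ff` → cut (S709, F1317). Machine vertices: (342.52,38.00) → (343.35,47.61) → (350.73,53.81) → (360.34,52.98) → (366.54,45.60) → (365.71,35.99) → (358.33,29.79) → (348.72,30.62) → (342.52,38.00). Closed: final G1 returns to the first vertex.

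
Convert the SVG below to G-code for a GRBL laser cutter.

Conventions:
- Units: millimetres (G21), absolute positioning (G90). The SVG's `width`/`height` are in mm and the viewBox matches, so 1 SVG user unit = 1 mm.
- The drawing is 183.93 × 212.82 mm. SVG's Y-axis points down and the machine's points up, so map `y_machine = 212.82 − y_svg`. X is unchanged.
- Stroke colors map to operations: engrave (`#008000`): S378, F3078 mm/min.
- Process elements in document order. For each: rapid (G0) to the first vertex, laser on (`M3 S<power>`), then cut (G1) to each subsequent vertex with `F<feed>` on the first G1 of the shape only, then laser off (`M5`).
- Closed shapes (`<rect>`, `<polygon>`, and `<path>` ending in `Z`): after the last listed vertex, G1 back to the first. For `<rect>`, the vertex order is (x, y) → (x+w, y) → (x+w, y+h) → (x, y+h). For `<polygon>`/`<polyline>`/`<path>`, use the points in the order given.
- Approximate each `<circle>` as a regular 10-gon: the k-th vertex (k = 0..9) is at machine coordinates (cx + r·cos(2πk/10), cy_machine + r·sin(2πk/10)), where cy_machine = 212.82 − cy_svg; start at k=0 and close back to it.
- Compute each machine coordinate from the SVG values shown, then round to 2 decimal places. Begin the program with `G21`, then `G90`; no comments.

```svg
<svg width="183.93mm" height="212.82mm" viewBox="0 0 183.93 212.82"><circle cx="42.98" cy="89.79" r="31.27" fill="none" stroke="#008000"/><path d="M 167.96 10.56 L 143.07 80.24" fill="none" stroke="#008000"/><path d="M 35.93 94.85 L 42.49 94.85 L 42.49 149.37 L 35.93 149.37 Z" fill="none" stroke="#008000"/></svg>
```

viewBox `0 0 183.93 212.82` with mm width/height → 1 unit = 1 mm. Flip: y_m = 212.82 − y_svg.

**Shape 1** — `<circle>` circle, stroke `#008000` → engrave (S378, F3078). Machine vertices: (74.25,123.03) → (68.28,141.41) → (52.64,152.77) → (33.32,152.77) → (17.68,141.41) → (11.71,123.03) → (17.68,104.65) → (33.32,93.29) → (52.64,93.29) → (68.28,104.65) → (74.25,123.03). Closed: final G1 returns to the first vertex.

**Shape 2** — `<path>` line segment, stroke `#008000` → engrave (S378, F3078). Machine vertices: (167.96,202.26) → (143.07,132.58). Open path.

**Shape 3** — `<path>` rectangle, stroke `#008000` → engrave (S378, F3078). Machine vertices: (35.93,117.97) → (42.49,117.97) → (42.49,63.45) → (35.93,63.45) → (35.93,117.97). Closed: final G1 returns to the first vertex.

G21
G90
G0 X74.25 Y123.03
M3 S378
G1 X68.28 Y141.41 F3078
G1 X52.64 Y152.77
G1 X33.32 Y152.77
G1 X17.68 Y141.41
G1 X11.71 Y123.03
G1 X17.68 Y104.65
G1 X33.32 Y93.29
G1 X52.64 Y93.29
G1 X68.28 Y104.65
G1 X74.25 Y123.03
M5
G0 X167.96 Y202.26
M3 S378
G1 X143.07 Y132.58 F3078
M5
G0 X35.93 Y117.97
M3 S378
G1 X42.49 Y117.97 F3078
G1 X42.49 Y63.45
G1 X35.93 Y63.45
G1 X35.93 Y117.97
M5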